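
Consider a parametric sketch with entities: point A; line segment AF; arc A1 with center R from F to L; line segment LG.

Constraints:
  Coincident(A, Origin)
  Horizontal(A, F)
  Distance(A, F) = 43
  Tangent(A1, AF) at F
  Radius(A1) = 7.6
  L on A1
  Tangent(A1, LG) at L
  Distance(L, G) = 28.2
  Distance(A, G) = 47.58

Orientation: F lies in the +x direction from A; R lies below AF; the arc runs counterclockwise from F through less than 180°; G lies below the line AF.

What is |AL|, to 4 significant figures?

36.09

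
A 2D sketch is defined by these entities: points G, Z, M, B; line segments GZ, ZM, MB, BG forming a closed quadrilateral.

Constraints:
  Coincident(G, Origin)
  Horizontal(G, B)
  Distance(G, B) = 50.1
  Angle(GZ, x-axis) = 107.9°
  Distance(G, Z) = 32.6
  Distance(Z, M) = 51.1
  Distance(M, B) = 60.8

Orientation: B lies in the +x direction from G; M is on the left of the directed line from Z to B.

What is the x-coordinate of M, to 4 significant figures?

33.14

G is at the origin; G and B share the same y with |GB| = 50.1 and B in +x, so B = (50.1, 0). GZ runs at 107.9° with |GZ| = 32.6, so Z = (-10.02, 31.02). M is determined by |ZM| = 51.1 and |MB| = 60.8 together: it lies at the intersection of circle(Z, 51.1) and circle(B, 60.8). With |ZB| = 67.65, the foot of the radical line on ZB is 25.80 from Z and the perpendicular offset is √(51.1² − 25.80²) = 44.11. Taking the left-of-ZB solution: M = (33.14, 58.39).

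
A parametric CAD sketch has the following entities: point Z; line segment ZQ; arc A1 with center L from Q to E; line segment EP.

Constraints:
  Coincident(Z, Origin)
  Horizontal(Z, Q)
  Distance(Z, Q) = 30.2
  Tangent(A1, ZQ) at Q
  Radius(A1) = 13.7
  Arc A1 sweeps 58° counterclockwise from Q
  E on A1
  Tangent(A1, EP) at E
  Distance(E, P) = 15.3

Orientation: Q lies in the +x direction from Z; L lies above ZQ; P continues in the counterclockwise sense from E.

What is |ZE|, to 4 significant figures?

42.31

The tangent condition forces LQ to be normal to ZQ, so L = Q + (0, 13.7) = (30.20, 13.70). On A1, Q sits at bearing -90° from L; a 58° counterclockwise sweep puts E at bearing -32°, so E = L + 13.7·(cos -32°, sin -32°) = (41.82, 6.440). Then |ZE| = |E − Z| = 42.31.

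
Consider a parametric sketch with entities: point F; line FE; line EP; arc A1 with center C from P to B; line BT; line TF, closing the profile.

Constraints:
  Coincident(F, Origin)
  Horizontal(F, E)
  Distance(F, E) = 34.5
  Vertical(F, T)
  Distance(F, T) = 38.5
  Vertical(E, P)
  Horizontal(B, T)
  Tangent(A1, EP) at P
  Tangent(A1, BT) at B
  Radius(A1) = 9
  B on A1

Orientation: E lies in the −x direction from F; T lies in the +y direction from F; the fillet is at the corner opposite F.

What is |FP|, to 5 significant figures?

45.393

F is at the origin; F and E share the same y with |FE| = 34.5 and E on the −x side, so E = (-34.500, 0.0000). FT is vertical with |FT| = 38.5 and T on the +y side, so T = (0.0000, 38.500). The virtual corner opposite F is at (-34.500, 38.500). The tangent condition forces CP to be normal to EP and since A1 is tangent to BT there, CB ⟂ BT, with radius 9.0, so the center C sits 9.0 in from both sides at C = (-25.500, 29.500). That places the tangent points at P = (-34.500, 29.500) on EP and B = (-25.500, 38.500) on BT. Then |FP| = |P − F| = 45.393.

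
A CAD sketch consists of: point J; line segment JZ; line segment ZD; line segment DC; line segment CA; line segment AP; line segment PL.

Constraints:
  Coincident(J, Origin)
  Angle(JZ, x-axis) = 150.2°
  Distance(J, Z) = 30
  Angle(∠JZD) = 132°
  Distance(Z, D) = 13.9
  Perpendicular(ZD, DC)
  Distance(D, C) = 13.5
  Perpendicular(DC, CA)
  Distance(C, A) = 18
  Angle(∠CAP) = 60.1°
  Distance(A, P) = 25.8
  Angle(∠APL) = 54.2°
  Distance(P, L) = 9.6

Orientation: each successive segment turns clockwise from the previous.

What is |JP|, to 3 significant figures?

42.5

DC ⟂ CA, so CA runs at -77.8°; with |CA| = 18.0, A = (-12.0, 13.8). ∠CAP = 60.1° gives AP at 162° from the x-axis; with |AP| = 25.8, P = (-36.6, 21.6). Then |JP| = |P − J| = 42.5.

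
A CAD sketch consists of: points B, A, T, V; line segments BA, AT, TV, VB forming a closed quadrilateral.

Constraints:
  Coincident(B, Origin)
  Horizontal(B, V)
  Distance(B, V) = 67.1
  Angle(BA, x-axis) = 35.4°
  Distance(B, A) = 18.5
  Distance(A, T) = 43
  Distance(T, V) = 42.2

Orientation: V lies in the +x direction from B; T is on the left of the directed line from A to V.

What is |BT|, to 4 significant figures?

61.47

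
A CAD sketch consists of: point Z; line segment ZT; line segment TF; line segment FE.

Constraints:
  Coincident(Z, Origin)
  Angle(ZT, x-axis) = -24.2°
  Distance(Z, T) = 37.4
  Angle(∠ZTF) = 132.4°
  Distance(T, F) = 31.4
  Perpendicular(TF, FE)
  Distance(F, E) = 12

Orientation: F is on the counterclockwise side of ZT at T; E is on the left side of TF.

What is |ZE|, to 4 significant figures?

58.73

Z is at the origin; ZT runs at -24.2° with length 37.4, so T = 37.4·(cos -24.2°, sin -24.2°) = (34.11, -15.33). ∠ZTF = 132.4°, so TF runs at -24.2° + (180° − 132.4°) = 23.40° from the x-axis; with |TF| = 31.4, F = T + 31.4·(cos 23.40°, sin 23.40°) = (62.93, -2.861). The perpendicularity gives FE at right angles to TF; with |FE| = 12.0 on the left of TF, E = F + 12.0·(-0.3971, 0.9178) = (58.17, 8.152). Then |ZE| = |E − Z| = 58.73.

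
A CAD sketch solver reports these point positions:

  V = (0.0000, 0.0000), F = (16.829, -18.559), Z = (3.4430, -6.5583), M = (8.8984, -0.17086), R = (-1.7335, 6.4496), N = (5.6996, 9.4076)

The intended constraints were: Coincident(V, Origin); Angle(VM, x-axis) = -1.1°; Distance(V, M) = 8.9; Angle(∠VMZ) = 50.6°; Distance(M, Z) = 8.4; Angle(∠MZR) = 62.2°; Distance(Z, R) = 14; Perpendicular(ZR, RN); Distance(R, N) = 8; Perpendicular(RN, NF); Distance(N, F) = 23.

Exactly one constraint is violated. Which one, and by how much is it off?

Distance(N, F) = 23 — off by 7.10.

V = (0.00, 0.00) ✓; VM at -1.100° ✓; |VM| = 8.900 ✓; ∠VMZ = 50.60° ✓; |MZ| = 8.400 ✓; ∠MZR = 62.20° ✓; |ZR| = 14.00 ✓; ∠(ZR, RN) = 90.00° ✓; |RN| = 8.000 ✓; ∠(RN, NF) = 90.00° ✓; |NF| = 30.10 ✗.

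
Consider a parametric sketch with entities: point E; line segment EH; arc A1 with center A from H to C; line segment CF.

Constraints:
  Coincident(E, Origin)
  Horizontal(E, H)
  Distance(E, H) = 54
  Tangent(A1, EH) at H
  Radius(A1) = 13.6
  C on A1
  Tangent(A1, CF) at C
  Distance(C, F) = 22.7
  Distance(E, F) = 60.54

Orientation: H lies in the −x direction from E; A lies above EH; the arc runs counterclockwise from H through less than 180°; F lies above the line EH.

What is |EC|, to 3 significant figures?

44.2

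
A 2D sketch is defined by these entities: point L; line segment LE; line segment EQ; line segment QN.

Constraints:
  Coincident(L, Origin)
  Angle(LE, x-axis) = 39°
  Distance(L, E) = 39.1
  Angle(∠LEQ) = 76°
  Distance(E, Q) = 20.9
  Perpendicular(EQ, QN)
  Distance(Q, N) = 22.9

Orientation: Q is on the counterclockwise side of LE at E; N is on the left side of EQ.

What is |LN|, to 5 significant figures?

18.896

L is at the origin; LE runs at 39.0° with length 39.1, so E = 39.1·(cos 39.0°, sin 39.0°) = (30.386, 24.606). ∠LEQ = 76.0°, so EQ runs at 39.0° + (180° − 76.0°) = 143.00° from the x-axis; with |EQ| = 20.9, Q = E + 20.9·(cos 143.00°, sin 143.00°) = (13.695, 37.184). EQ is perpendicular to QN; with |QN| = 22.9 on the left of EQ, N = Q + 22.9·(-0.60182, -0.79864) = (-0.086639, 18.896). Then |LN| = |N − L| = 18.896.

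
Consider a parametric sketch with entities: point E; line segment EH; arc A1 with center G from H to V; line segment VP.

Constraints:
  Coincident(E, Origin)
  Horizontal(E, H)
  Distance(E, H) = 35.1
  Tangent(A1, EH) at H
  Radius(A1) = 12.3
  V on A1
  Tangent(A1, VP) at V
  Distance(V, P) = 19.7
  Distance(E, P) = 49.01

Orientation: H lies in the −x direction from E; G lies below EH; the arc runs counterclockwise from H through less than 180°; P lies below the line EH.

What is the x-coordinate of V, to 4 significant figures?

-45.15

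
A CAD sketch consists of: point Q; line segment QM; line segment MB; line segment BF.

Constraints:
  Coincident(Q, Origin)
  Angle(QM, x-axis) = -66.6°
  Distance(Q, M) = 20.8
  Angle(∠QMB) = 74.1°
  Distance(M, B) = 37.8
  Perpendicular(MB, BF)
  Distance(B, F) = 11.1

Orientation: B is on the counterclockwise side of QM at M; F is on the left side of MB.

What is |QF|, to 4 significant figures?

33.31

Q is at the origin; QM runs at -66.6° with length 20.8, so M = 20.8·(cos -66.6°, sin -66.6°) = (8.261, -19.09). ∠QMB = 74.1°, so MB runs at -66.6° + (180° − 74.1°) = 39.30° from the x-axis; with |MB| = 37.8, B = M + 37.8·(cos 39.30°, sin 39.30°) = (37.51, 4.853). MB is perpendicular to BF; with |BF| = 11.1 on the left of MB, F = B + 11.1·(-0.6334, 0.7738) = (30.48, 13.44). Then |QF| = |F − Q| = 33.31.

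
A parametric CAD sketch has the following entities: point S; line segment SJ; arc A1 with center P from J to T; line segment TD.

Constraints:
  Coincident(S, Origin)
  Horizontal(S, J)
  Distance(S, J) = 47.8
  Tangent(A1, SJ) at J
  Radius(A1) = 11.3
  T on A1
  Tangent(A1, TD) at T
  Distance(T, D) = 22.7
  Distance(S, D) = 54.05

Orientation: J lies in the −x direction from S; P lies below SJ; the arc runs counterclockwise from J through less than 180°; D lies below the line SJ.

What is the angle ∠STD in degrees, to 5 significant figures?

65.851°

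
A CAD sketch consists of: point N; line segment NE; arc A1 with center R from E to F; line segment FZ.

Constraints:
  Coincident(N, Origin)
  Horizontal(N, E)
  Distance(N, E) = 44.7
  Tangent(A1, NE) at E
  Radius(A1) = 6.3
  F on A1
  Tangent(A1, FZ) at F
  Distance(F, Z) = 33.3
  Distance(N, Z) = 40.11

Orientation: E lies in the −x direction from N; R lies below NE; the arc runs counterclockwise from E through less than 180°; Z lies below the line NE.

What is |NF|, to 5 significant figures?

50.018

Checks: |RF| = 6.300 ✓; ∠(RF, FZ) = 90.00° ✓; |FZ| = 33.30 ✓; |NZ| = 40.11 ✓.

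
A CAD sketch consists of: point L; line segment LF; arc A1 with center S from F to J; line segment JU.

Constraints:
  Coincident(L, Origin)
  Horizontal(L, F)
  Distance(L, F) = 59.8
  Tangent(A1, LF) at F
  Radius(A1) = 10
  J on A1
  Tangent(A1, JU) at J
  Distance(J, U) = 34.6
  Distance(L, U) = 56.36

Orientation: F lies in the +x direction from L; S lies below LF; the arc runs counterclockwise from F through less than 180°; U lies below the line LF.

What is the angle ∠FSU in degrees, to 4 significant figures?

146.2°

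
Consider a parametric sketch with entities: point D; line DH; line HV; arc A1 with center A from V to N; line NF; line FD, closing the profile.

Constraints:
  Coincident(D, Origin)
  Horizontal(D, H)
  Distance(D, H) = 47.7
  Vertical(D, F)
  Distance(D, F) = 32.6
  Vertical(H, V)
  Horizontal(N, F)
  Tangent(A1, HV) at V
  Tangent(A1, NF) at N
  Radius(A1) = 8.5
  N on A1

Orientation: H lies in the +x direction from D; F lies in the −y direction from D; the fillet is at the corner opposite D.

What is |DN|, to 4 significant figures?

50.98

D is at the origin; D and H share the same y with |DH| = 47.7 and H on the +x side, so H = (47.70, 0.000). D and F share the same x with |DF| = 32.6 and F on the −y side, so F = (0.000, -32.60). The virtual corner opposite D is at (47.70, -32.60). Since A1 is tangent to HV there, AV ⟂ HV and since A1 is tangent to NF there, AN ⟂ NF, with radius 8.5, so the center A sits 8.5 in from both sides at A = (39.20, -24.10). That places the tangent points at V = (47.70, -24.10) on HV and N = (39.20, -32.60) on NF. Then |DN| = |N − D| = 50.98.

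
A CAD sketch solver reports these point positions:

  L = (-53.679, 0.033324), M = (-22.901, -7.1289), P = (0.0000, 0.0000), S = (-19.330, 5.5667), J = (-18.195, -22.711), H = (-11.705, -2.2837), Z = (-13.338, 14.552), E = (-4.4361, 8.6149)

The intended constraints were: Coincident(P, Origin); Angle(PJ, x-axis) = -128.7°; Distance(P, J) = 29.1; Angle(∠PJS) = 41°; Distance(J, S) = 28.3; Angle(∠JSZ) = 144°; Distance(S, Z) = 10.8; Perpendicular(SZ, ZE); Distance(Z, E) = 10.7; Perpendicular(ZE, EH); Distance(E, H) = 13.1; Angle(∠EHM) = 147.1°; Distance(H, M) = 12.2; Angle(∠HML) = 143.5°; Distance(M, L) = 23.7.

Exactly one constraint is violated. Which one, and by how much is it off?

Distance(M, L) = 23.7 — off by 7.90.

P = (0.00, 0.00) ✓; PJ at -128.7° ✓; |PJ| = 29.10 ✓; ∠PJS = 41.00° ✓; |JS| = 28.30 ✓; ∠JSZ = 144.0° ✓; |SZ| = 10.80 ✓; ∠(SZ, ZE) = 90.00° ✓; |ZE| = 10.70 ✓; ∠(ZE, EH) = 90.00° ✓; |EH| = 13.10 ✓; ∠EHM = 147.1° ✓; |HM| = 12.20 ✓; ∠HML = 143.5° ✓; |ML| = 31.60 ✗.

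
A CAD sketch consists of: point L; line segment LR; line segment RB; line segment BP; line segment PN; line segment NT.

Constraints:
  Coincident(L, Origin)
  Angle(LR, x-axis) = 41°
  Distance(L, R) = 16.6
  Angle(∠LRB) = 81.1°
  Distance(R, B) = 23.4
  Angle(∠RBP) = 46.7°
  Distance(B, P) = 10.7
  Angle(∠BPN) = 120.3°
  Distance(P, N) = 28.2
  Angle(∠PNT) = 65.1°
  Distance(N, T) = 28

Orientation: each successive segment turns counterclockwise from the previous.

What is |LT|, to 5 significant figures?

37.190

L is at the origin; LR runs at 41.0° with length 16.6, so R = (12.528, 10.891). ∠LRB = 81.1° gives RB at 139.90° from the x-axis; with |RB| = 23.4, B = (-5.3710, 25.963). ∠RBP = 46.7° gives BP at -86.800° from the x-axis; with |BP| = 10.7, P = (-4.7737, 15.280). ∠BPN = 120.3° gives PN at -27.100° from the x-axis; with |PN| = 28.2, N = (20.330, 2.4334). ∠PNT = 65.1° gives NT at 87.800° from the x-axis; with |NT| = 28.0, T = (21.405, 30.413). Then |LT| = |T − L| = 37.190.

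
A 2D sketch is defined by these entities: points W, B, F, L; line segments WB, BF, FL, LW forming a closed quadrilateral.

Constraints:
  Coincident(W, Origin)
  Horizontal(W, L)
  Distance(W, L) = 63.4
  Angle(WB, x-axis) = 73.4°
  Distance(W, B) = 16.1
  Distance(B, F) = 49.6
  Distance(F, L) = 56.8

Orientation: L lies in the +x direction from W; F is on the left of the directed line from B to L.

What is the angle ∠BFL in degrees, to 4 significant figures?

69.31°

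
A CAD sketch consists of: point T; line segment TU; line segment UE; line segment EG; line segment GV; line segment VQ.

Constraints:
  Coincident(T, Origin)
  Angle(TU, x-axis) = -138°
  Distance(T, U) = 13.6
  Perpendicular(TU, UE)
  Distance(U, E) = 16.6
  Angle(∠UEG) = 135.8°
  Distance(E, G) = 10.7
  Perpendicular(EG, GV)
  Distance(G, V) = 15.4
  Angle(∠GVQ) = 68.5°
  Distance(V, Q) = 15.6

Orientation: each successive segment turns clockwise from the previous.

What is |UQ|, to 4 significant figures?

8.304

T is at the origin; TU runs at -138.0° with length 13.6, so U = (-10.11, -9.100). TU ⟂ UE, so UE runs at 132.0°; with |UE| = 16.6, E = (-21.21, 3.236). ∠UEG = 135.8° gives EG at 87.80° from the x-axis; with |EG| = 10.7, G = (-20.80, 13.93). EG ⟂ GV, so GV runs at -2.200°; with |GV| = 15.4, V = (-5.415, 13.34). ∠GVQ = 68.5° gives VQ at -113.7° from the x-axis; with |VQ| = 15.6, Q = (-11.69, -0.9474). Then |UQ| = |Q − U| = 8.304.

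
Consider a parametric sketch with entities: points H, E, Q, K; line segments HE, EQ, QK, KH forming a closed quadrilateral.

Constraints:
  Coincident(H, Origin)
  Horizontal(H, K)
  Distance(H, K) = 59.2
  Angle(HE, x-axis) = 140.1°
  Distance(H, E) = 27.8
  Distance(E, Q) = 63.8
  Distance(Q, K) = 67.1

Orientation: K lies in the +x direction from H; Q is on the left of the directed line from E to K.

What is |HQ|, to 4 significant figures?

65.09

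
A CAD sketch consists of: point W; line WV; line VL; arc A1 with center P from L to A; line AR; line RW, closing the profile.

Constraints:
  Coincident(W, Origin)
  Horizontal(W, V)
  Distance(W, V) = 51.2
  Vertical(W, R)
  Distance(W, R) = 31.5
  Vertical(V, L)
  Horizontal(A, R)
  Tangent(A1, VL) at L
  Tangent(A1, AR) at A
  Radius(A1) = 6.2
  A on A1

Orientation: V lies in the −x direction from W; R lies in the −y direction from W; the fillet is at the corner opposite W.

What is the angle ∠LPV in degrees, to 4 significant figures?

76.23°

The virtual corner opposite W is at (-51.20, -31.50). The tangent condition forces PL to be normal to VL and the tangent condition forces PA to be normal to AR, with radius 6.2, so the center P sits 6.2 in from both sides at P = (-45.00, -25.30). That places the tangent points at L = (-51.20, -25.30) on VL and A = (-45.00, -31.50) on AR. Then cos ∠LPV = PL·PV / (|PL||PV|), giving 76.23°.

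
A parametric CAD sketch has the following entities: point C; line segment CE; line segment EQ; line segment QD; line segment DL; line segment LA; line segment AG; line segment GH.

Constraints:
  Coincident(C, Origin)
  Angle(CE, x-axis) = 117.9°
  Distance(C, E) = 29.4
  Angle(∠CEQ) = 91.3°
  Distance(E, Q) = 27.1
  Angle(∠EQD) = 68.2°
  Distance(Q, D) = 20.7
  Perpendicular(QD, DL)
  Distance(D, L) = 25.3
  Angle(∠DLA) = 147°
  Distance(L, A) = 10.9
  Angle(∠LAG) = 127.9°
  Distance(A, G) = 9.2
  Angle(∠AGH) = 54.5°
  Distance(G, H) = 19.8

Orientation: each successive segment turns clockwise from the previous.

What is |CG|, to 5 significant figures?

37.933

C is at the origin; CE runs at 117.9° with length 29.4, so E = (-13.757, 25.983). ∠CEQ = 91.3° gives EQ at 29.200° from the x-axis; with |EQ| = 27.1, Q = (9.8991, 39.204). ∠EQD = 68.2° gives QD at -82.600° from the x-axis; with |QD| = 20.7, D = (12.565, 18.676). QD is perpendicular to DL, so DL runs at -172.60°; with |DL| = 25.3, L = (-12.524, 15.418). ∠DLA = 147.0° gives LA at 154.40° from the x-axis; with |LA| = 10.9, A = (-22.354, 20.127). ∠LAG = 127.9° gives AG at 102.30° from the x-axis; with |AG| = 9.2, G = (-24.314, 29.116). Then |CG| = |G − C| = 37.933.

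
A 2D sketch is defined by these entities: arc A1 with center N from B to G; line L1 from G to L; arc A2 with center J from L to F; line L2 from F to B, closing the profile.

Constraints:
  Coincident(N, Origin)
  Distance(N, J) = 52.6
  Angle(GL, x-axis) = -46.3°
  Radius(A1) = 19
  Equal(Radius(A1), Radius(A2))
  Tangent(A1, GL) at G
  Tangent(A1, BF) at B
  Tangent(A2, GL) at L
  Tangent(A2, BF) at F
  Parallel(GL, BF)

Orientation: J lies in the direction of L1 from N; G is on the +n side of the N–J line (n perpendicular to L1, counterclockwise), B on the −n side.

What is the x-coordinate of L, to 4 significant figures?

50.08

The slot axis is L1's direction at -46.3°, so u = (cos -46.3°, sin -46.3°) = (0.6909, -0.7230) and n = (−sin -46.3°, cos -46.3°) = (0.7230, 0.6909). N is at the origin and J lies 52.6 along u from N, so J = 52.6·u = (36.34, -38.03). Tangency of A1 to both parallel lines with radius 19.0 puts G and B at N ± 19.0·n: G = (13.74, 13.13), B = (-13.74, -13.13). Equal radii place L and F the same way about J: L = J + 19.0·n = (50.08, -24.90), F = J − 19.0·n = (22.60, -51.15). So L.x = 50.08.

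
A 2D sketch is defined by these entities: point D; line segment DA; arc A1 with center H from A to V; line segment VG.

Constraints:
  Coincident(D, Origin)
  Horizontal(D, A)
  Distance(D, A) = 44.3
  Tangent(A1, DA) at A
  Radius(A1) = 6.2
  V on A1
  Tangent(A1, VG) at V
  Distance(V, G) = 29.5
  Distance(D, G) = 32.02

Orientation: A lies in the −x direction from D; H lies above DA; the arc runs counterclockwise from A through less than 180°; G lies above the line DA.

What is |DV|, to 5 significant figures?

39.640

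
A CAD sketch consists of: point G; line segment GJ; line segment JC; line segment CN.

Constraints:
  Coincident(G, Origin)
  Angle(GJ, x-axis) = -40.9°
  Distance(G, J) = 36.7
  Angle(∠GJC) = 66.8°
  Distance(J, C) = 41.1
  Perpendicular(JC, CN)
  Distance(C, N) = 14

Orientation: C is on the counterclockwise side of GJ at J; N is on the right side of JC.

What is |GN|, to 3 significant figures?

54.7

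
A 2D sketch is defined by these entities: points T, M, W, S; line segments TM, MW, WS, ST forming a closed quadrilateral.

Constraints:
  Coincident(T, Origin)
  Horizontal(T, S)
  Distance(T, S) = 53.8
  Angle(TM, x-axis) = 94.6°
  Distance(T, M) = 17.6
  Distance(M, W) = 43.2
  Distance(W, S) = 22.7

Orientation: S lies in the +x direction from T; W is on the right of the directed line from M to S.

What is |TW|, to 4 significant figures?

34.01

Checks: |MW| = 43.20 ✓; |WS| = 22.70 ✓.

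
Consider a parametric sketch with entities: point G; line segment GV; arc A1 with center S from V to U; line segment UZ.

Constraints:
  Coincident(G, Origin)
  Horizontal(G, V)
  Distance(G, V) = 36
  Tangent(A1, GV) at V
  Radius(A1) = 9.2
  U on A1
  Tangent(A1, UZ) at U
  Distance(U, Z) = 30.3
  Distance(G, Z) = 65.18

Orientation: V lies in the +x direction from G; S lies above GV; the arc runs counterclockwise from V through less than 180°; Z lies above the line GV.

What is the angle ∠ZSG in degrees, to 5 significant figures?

142.43°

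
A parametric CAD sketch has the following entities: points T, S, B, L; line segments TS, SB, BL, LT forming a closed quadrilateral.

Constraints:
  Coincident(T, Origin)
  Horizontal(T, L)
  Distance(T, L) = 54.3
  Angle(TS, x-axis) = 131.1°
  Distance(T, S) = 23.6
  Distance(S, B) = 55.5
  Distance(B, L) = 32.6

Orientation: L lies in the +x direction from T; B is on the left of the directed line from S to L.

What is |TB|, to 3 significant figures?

48.4

T is at the origin; T and L share the same y with |TL| = 54.3 and L in +x, so L = (54.3, 0). TS runs at 131.1° with |TS| = 23.6, so S = (-15.5, 17.8). B is determined by |SB| = 55.5 and |BL| = 32.6 together: it lies at the intersection of circle(S, 55.5) and circle(L, 32.6). With |SL| = 72.0, the foot of the radical line on SL is 50.0 from S and the perpendicular offset is √(55.5² − 50.0²) = 24.0. Taking the left-of-SL solution: B = (38.9, 28.7).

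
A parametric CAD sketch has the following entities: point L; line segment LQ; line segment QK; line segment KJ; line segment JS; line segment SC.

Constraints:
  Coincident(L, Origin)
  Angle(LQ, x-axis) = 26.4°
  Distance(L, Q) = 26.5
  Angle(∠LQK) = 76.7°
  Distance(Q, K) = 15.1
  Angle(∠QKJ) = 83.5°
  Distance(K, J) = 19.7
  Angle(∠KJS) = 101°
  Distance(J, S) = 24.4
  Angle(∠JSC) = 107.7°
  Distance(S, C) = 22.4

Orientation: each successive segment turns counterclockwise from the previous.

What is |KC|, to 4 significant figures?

35.03

∠KJS = 101.0° gives JS at -54.80° from the x-axis; with |JS| = 24.4, S = (14.52, -10.76). ∠JSC = 107.7° gives SC at 17.50° from the x-axis; with |SC| = 22.4, C = (35.88, -4.020). Then |KC| = |C − K| = 35.03.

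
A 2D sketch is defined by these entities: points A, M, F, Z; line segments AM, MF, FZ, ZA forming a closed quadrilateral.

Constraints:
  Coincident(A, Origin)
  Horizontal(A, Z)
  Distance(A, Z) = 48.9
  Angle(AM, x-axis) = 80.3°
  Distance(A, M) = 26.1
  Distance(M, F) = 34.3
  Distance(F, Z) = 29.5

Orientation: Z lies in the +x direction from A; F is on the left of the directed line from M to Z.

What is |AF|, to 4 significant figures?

47.52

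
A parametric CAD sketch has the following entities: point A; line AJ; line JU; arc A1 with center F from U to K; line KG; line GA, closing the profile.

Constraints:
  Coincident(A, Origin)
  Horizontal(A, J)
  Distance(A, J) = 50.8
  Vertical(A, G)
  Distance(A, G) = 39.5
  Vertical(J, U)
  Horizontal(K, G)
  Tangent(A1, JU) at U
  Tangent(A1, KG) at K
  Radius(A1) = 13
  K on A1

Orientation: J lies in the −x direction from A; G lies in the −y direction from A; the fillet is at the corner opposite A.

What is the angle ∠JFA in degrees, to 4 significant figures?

81.10°

A is at the origin; AJ is horizontal with |AJ| = 50.8 and J on the −x side, so J = (-50.80, 0.000). AG is vertical with |AG| = 39.5 and G on the −y side, so G = (0.000, -39.50). The virtual corner opposite A is at (-50.80, -39.50). A1 meets JU tangentially, so FU is at right angles to JU and the tangent condition forces FK to be normal to KG, with radius 13.0, so the center F sits 13.0 in from both sides at F = (-37.80, -26.50). Then cos ∠JFA = FJ·FA / (|FJ||FA|), giving 81.10°.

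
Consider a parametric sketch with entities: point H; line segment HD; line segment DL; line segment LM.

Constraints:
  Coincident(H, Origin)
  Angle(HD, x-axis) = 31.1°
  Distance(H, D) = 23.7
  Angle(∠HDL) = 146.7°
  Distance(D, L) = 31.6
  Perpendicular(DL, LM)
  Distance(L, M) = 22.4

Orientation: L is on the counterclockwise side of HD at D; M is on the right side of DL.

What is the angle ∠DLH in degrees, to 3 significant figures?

14.2°

H is at the origin; HD runs at 31.1° with length 23.7, so D = 23.7·(cos 31.1°, sin 31.1°) = (20.3, 12.2). ∠HDL = 146.7°, so DL runs at 31.1° + (180° − 146.7°) = 64.4° from the x-axis; with |DL| = 31.6, L = D + 31.6·(cos 64.4°, sin 64.4°) = (33.9, 40.7). Then cos ∠DLH = LD·LH / (|LD||LH|), giving 14.2°.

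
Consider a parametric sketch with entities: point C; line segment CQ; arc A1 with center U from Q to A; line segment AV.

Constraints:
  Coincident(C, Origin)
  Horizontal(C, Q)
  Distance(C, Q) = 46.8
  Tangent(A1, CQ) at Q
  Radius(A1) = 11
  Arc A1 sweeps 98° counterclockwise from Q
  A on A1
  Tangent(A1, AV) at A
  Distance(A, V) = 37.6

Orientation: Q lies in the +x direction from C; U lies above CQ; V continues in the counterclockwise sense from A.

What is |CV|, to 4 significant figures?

72.31

C is at the origin; CQ is horizontal with |CQ| = 46.8 and Q on the +x side, so Q = (46.80, 0.000). A1 meets CQ tangentially, so UQ is at right angles to CQ, so U = Q + (0, 11) = (46.80, 11.00). On A1, Q sits at bearing -90° from U; a 98° counterclockwise sweep puts A at bearing 8°, so A = U + 11.0·(cos 8°, sin 8°) = (57.69, 12.53). A1 meets AV tangentially, so UA is at right angles to AV, so AV runs along (−sin 8°, cos 8°); with |AV| = 37.6, V = (52.46, 49.76). Then |CV| = |V − C| = 72.31.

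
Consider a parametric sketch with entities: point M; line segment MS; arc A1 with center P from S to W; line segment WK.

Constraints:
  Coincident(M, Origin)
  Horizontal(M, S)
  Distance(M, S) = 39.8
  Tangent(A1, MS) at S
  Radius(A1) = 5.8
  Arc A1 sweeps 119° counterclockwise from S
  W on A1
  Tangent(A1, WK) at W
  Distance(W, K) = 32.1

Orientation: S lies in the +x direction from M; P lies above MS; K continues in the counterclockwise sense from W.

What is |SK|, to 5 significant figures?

38.157

On A1, S sits at bearing -90° from P; a 119° counterclockwise sweep puts W at bearing 29°, so W = P + 5.8·(cos 29°, sin 29°) = (44.873, 8.6119). The tangent condition forces PW to be normal to WK, so WK runs along (−sin 29°, cos 29°); with |WK| = 32.1, K = (29.310, 36.687). Then |SK| = |K − S| = 38.157.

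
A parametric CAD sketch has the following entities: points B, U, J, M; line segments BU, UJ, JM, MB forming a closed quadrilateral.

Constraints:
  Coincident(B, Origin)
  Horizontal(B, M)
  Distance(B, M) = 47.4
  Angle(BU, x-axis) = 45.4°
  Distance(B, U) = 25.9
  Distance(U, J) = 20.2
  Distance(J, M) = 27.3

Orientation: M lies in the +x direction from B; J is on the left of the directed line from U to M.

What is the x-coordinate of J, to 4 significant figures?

37.18

Checks: |UJ| = 20.20 ✓; |JM| = 27.30 ✓.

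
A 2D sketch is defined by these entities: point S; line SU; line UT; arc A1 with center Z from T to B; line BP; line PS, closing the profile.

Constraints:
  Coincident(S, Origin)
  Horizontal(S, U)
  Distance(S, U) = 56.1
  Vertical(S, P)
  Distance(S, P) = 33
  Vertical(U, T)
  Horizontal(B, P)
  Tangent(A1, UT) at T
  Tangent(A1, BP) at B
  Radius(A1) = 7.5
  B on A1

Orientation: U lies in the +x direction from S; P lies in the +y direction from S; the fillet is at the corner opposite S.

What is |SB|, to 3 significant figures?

58.7

S is at the origin; SU is horizontal with |SU| = 56.1 and U on the +x side, so U = (56.1, 0.00). S and P share the same x with |SP| = 33.0 and P on the +y side, so P = (0.00, 33.0). The virtual corner opposite S is at (56.1, 33.0). Tangency of A1 to UT means the radius ZT is perpendicular to UT and tangency of A1 to BP means the radius ZB is perpendicular to BP, with radius 7.5, so the center Z sits 7.5 in from both sides at Z = (48.6, 25.5). That places the tangent points at T = (56.1, 25.5) on UT and B = (48.6, 33.0) on BP. Then |SB| = |B − S| = 58.7.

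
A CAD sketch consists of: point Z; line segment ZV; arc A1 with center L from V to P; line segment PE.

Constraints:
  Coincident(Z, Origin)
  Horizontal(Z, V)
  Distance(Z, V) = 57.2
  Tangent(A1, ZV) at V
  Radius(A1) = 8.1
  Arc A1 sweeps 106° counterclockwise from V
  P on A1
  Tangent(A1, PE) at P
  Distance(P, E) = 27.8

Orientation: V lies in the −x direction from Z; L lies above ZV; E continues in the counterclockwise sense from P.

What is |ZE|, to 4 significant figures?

68.05

On A1, V sits at bearing -90° from L; a 106° counterclockwise sweep puts P at bearing 16°, so P = L + 8.1·(cos 16°, sin 16°) = (-49.41, 10.33). The tangent condition forces LP to be normal to PE, so PE runs along (−sin 16°, cos 16°); with |PE| = 27.8, E = (-57.08, 37.06). Then |ZE| = |E − Z| = 68.05.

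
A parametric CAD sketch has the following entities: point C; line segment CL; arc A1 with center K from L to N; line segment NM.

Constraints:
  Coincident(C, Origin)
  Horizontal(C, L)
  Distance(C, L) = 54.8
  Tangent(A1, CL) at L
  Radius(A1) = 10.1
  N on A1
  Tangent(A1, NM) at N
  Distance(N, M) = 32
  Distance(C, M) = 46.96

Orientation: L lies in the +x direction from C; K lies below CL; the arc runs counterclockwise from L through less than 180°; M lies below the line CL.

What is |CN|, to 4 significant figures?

46.06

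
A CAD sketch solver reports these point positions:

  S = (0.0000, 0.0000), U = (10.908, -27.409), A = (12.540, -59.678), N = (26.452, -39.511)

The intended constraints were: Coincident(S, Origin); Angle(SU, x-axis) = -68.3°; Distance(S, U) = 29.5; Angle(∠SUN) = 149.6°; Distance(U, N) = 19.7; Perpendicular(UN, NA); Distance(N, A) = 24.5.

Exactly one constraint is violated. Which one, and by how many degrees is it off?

Perpendicular(UN, NA) — off by 3.30°.

S = (0.00, 0.00) ✓; SU at -68.30° ✓; |SU| = 29.50 ✓; ∠SUN = 149.6° ✓; |UN| = 19.70 ✓; ∠(UN, NA) = 86.70° ✗; |NA| = 24.50 ✓.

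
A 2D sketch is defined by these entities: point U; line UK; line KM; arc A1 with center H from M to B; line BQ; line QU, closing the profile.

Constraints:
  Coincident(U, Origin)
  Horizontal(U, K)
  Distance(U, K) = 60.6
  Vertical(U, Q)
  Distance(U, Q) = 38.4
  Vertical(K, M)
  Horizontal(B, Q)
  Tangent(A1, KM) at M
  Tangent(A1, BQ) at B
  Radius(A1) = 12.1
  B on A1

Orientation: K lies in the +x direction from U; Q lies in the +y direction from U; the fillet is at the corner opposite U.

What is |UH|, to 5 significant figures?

55.172

UQ is vertical with |UQ| = 38.4 and Q on the +y side, so Q = (0.0000, 38.400). The virtual corner opposite U is at (60.600, 38.400). A1 meets KM tangentially, so HM is at right angles to KM and A1 meets BQ tangentially, so HB is at right angles to BQ, with radius 12.1, so the center H sits 12.1 in from both sides at H = (48.500, 26.300). Then |UH| = |H − U| = 55.172.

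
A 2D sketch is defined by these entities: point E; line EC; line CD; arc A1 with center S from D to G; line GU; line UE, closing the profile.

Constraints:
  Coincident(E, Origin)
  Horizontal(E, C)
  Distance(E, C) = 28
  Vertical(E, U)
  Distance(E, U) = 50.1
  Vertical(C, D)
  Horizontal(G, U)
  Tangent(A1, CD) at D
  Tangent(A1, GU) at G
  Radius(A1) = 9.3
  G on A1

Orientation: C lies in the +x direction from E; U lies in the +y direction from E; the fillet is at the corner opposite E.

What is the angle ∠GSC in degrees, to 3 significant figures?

167°

E is at the origin; EC is horizontal with |EC| = 28.0 and C on the +x side, so C = (28.0, 0.00). E and U share the same x with |EU| = 50.1 and U on the +y side, so U = (0.00, 50.1). The virtual corner opposite E is at (28.0, 50.1). Since A1 is tangent to CD there, SD ⟂ CD and since A1 is tangent to GU there, SG ⟂ GU, with radius 9.3, so the center S sits 9.3 in from both sides at S = (18.7, 40.8). That places the tangent points at D = (28.0, 40.8) on CD and G = (18.7, 50.1) on GU. Then cos ∠GSC = SG·SC / (|SG||SC|), giving 167°.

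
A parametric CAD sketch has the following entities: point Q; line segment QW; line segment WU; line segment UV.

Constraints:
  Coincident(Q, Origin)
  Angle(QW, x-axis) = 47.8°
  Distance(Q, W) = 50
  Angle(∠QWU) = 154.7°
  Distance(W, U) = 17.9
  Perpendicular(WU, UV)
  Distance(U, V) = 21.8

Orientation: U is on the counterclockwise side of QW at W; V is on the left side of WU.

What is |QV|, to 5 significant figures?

63.106

Q is at the origin; QW runs at 47.8° with length 50.0, so W = 50.0·(cos 47.8°, sin 47.8°) = (33.586, 37.040). ∠QWU = 154.7°, so WU runs at 47.8° + (180° − 154.7°) = 73.100° from the x-axis; with |WU| = 17.9, U = W + 17.9·(cos 73.100°, sin 73.100°) = (38.790, 54.167). WU is perpendicular to UV; with |UV| = 21.8 on the left of WU, V = U + 21.8·(-0.95681, 0.29070) = (17.931, 60.505). Then |QV| = |V − Q| = 63.106.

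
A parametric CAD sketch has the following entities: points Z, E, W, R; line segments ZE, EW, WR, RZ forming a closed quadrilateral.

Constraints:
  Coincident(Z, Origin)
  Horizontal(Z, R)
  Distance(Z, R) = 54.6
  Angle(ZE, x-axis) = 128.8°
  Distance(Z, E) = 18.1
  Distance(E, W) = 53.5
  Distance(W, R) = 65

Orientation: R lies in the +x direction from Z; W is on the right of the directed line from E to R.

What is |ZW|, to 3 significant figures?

37.8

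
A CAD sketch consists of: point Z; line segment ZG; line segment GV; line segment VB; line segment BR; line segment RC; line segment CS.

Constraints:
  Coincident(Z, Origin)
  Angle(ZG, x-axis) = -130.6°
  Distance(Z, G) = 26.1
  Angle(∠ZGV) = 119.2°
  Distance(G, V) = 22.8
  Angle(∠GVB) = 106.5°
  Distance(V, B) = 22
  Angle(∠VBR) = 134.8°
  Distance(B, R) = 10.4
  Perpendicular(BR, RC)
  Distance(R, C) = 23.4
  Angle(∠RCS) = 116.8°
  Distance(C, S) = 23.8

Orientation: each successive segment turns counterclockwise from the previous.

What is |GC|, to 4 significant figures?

19.30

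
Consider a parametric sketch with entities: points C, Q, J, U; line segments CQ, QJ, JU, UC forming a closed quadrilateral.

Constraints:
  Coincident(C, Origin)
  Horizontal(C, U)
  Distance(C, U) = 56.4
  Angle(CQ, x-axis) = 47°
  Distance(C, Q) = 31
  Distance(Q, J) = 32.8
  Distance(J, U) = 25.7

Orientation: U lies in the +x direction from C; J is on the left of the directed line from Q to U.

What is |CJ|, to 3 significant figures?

59.6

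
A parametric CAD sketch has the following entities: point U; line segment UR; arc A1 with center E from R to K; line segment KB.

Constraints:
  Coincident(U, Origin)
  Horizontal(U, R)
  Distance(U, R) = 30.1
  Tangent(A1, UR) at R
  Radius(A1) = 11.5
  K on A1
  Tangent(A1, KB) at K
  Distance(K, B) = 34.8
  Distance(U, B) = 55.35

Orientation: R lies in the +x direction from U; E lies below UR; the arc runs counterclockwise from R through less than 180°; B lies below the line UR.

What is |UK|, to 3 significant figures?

23.7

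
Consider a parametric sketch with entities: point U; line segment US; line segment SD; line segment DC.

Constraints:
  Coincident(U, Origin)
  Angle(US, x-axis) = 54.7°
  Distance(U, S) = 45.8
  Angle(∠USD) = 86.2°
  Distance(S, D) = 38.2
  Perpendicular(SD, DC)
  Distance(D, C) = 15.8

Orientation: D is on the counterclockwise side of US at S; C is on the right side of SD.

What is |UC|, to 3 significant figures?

70.8

U is at the origin; US runs at 54.7° with length 45.8, so S = 45.8·(cos 54.7°, sin 54.7°) = (26.5, 37.4). ∠USD = 86.2°, so SD runs at 54.7° + (180° − 86.2°) = 148° from the x-axis; with |SD| = 38.2, D = S + 38.2·(cos 148°, sin 148°) = (-6.10, 57.3). SD is perpendicular to DC; with |DC| = 15.8 on the right of SD, C = D + 15.8·(0.522, 0.853) = (2.15, 70.8). Then |UC| = |C − U| = 70.8.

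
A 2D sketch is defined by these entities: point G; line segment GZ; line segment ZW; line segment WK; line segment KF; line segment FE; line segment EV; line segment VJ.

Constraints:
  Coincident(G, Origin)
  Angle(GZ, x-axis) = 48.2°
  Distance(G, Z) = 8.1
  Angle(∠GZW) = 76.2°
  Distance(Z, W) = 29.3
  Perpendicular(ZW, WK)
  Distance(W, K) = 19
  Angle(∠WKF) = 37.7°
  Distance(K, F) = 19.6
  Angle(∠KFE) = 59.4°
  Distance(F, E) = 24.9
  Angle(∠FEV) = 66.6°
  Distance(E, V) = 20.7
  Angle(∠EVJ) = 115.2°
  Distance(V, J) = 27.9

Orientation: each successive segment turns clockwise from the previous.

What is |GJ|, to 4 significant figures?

18.03

G is at the origin; GZ runs at 48.2° with length 8.1, so Z = (5.399, 6.038). ∠GZW = 76.2° gives ZW at -55.60° from the x-axis; with |ZW| = 29.3, W = (21.95, -18.14). The perpendicularity gives WK at right angles to ZW, so WK runs at -145.6°; with |WK| = 19.0, K = (6.275, -28.87). ∠WKF = 37.7° gives KF at 72.10° from the x-axis; with |KF| = 19.6, F = (12.30, -10.22). ∠KFE = 59.4° gives FE at -48.50° from the x-axis; with |FE| = 24.9, E = (28.80, -28.87). ∠FEV = 66.6° gives EV at -161.9° from the x-axis; with |EV| = 20.7, V = (9.123, -35.30). ∠EVJ = 115.2° gives VJ at 133.3° from the x-axis; with |VJ| = 27.9, J = (-10.01, -15.00). Then |GJ| = |J − G| = 18.03.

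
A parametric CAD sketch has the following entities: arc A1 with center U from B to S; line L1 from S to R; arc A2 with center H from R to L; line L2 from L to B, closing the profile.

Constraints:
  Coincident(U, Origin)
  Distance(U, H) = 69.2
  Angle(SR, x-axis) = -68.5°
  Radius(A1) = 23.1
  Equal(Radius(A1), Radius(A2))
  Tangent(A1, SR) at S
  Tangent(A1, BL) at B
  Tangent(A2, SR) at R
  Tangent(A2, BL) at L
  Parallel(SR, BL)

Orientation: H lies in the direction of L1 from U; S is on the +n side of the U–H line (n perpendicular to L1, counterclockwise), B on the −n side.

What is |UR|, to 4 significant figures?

72.95

The slot axis is L1's direction at -68.5°, so u = (cos -68.5°, sin -68.5°) = (0.3665, -0.9304) and n = (−sin -68.5°, cos -68.5°) = (0.9304, 0.3665). U is at the origin and H lies 69.2 along u from U, so H = 69.2·u = (25.36, -64.38). Tangency of A1 to both parallel lines with radius 23.1 puts S and B at U ± 23.1·n: S = (21.49, 8.466), B = (-21.49, -8.466). Equal radii place R and L the same way about H: R = H + 23.1·n = (46.85, -55.92), L = H − 23.1·n = (3.869, -72.85). Then |UR| = |R − U| = 72.95.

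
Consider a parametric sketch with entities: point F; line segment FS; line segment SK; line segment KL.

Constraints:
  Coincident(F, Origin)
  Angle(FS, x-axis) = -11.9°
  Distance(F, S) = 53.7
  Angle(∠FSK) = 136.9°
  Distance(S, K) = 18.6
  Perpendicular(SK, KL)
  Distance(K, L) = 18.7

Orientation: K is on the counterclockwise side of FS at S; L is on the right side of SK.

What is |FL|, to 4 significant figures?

80.06

F is at the origin; FS runs at -11.9° with length 53.7, so S = 53.7·(cos -11.9°, sin -11.9°) = (52.55, -11.07). ∠FSK = 136.9°, so SK runs at -11.9° + (180° − 136.9°) = 31.20° from the x-axis; with |SK| = 18.6, K = S + 18.6·(cos 31.20°, sin 31.20°) = (68.46, -1.438). The perpendicularity gives KL at right angles to SK; with |KL| = 18.7 on the right of SK, L = K + 18.7·(0.5180, -0.8554) = (78.14, -17.43). Then |FL| = |L − F| = 80.06.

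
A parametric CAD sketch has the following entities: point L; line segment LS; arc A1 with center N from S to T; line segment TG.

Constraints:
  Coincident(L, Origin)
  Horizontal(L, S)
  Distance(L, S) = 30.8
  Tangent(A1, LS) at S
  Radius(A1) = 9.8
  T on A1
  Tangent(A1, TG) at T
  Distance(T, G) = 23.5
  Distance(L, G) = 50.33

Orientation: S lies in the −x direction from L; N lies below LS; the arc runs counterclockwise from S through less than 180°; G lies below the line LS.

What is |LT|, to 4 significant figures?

42.05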